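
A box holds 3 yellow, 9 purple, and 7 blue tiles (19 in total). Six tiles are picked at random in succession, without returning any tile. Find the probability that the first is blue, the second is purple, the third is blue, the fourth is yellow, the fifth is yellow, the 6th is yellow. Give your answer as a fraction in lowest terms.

Multiply the conditional probability of each draw in order, without replacement, so each draw removes one from its color and from the total.
P = (7/19) · (9/18) · (6/17) · (3/16) · (2/15) · (1/14) = 3/25840 ≈ 0.0001.

3/25840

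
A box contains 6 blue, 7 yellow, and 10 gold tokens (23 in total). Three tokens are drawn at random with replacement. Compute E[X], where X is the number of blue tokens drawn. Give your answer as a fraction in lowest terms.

By linearity of expectation, E[X] = Σ P(draw i is blue); each independent draw has P(blue) = 6/23.
E[X] = 3 · 6/23 = 18/23 ≈ 0.7826.

18/23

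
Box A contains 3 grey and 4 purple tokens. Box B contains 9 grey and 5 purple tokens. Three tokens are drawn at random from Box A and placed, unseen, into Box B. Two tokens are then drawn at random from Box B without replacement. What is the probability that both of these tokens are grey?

Condition on how many of the transferred tokens are grey (from Box A: 3 grey of 7; then Box B has 17 total).
  0 grey: C(3,0)C(4,3)/C(7,3) = 4/35; then P = C(9,2)/C(17,2) = 9/34
  1 grey: C(3,1)C(4,2)/C(7,3) = 18/35; then P = C(10,2)/C(17,2) = 45/136
  2 grey: C(3,2)C(4,1)/C(7,3) = 12/35; then P = C(11,2)/C(17,2) = 55/136
  3 grey: C(3,3)C(4,0)/C(7,3) = 1/35; then P = C(12,2)/C(17,2) = 33/68
P(both grey) = 6/17 ≈ 0.3529.

6/17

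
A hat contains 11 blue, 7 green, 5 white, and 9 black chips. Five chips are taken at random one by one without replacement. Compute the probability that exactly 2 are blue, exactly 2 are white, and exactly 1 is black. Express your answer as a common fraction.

2475/100688

Unordered draws without replacement: count favorable combinations over C(32,5).
Favorable = C(11,2) · C(7,0) · C(5,2) · C(9,1) = 4950; total = C(32,5) = 201376.
P = 4950/201376 = 2475/100688 ≈ 0.0246.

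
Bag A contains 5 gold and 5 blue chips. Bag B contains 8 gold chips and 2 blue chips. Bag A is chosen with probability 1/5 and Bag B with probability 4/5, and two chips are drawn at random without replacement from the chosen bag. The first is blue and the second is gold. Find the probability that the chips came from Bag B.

P(E | Bag A) = 5/18; P(E | Bag B) = 8/45.
P(E) = 1/5·5/18 + 4/5·8/45 = 89/450.
By Bayes' rule, P(Bag B | E) = 32/225 / 89/450 = 64/89 ≈ 0.7191.

64/89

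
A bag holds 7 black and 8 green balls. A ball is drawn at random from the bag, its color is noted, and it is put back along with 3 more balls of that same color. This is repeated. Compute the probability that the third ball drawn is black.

Sum over the four possibilities for the first two draws (black/not-black each), tracking how the black count and total change by +3 per draw.
P(third is black) = 7/15 ≈ 0.4667. (In a Pólya urn every draw has the same marginal probability 7/15.)

7/15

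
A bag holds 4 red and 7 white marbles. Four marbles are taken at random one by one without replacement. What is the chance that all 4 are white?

Multiply the conditional probability of each draw in order, without replacement, so each draw removes one from its color and from the total.
P = (7/11) · (6/10) · (5/9) · (4/8) = 7/66 ≈ 0.1061.

7/66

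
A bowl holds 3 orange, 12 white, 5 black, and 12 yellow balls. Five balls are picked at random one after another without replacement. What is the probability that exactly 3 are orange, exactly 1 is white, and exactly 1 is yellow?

9/12586

Unordered draws without replacement: count favorable combinations over C(32,5).
Favorable = C(3,3) · C(12,1) · C(5,0) · C(12,1) = 144; total = C(32,5) = 201376.
P = 144/201376 = 9/12586 ≈ 0.0007.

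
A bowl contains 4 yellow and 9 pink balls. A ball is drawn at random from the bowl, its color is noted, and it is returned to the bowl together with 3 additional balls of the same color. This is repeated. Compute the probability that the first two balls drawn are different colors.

9/26

Either pink then yellow, or yellow then pink; after the first draw the total is 16.
P = (9/13)·(4/16) + (4/13)·(9/16) = 9/26 ≈ 0.3462.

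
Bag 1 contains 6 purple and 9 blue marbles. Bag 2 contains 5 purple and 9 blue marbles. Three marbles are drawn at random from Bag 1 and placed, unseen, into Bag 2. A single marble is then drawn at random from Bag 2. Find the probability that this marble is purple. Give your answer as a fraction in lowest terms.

31/85

Condition on how many of the transferred marbles are purple (from Bag 1: 6 purple of 15; then Bag 2 has 17 total).
  0 purple: C(6,0)C(9,3)/C(15,3) = 12/65; then P = 5/17
  1 purple: C(6,1)C(9,2)/C(15,3) = 216/455; then P = 6/17
  2 purple: C(6,2)C(9,1)/C(15,3) = 27/91; then P = 7/17
  3 purple: C(6,3)C(9,0)/C(15,3) = 4/91; then P = 8/17
P(purple from Bag 2) = 31/85 ≈ 0.3647.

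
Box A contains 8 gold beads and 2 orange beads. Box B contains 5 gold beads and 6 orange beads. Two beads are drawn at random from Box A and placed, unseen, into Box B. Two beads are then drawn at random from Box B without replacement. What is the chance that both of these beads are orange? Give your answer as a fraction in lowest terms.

392/1755

Condition on how many of the transferred beads are orange (from Box A: 2 orange of 10; then Box B has 13 total).
  0 orange: C(2,0)C(8,2)/C(10,2) = 28/45; then P = C(6,2)/C(13,2) = 5/26
  1 orange: C(2,1)C(8,1)/C(10,2) = 16/45; then P = C(7,2)/C(13,2) = 7/26
  2 orange: C(2,2)C(8,0)/C(10,2) = 1/45; then P = C(8,2)/C(13,2) = 14/39
P(both orange) = 392/1755 ≈ 0.2234.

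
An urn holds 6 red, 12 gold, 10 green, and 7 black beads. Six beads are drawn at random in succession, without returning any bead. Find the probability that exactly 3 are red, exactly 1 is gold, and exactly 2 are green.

Unordered draws without replacement: count favorable combinations over C(35,6).
Favorable = C(6,3) · C(12,1) · C(10,2) · C(7,0) = 10800; total = C(35,6) = 1623160.
P = 10800/1623160 = 270/40579 ≈ 0.0067.

270/40579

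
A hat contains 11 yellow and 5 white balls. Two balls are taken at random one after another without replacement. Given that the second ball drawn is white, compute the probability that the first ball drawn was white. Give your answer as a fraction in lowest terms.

4/15

P(first=white and the second ball drawn is white) = (5/16)·(4/15) = 1/12.
P(the second ball drawn is white) = Σ over first color = 11/48 + 1/12 = 5/16.
By Bayes, P(first=white | the second ball drawn is white) = 1/12 / 5/16 = 4/15 ≈ 0.2667.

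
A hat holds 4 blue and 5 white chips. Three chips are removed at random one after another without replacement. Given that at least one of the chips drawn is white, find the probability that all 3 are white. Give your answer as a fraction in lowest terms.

P(all 3 white) = C(5,3)/C(9,3) = 5/42; P(at least one white) = 1 − C(4,3)/C(9,3) = 20/21.
Since 'all 3 white' ⊆ 'at least one white', P(all 3 | at least one) = 5/42 / 20/21 = 1/8 ≈ 0.1250.

1/8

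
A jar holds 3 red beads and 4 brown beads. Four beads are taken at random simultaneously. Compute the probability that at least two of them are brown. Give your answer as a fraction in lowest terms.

Sum the hypergeometric tail for j = 2,…,4 brown beads.
Favorable = C(4,2)·C(3,2) + C(4,3)·C(3,1) + C(4,4)·C(3,0) = 31; total = C(7,4) = 35.
P = 31/35 = 31/35 ≈ 0.8857.

31/35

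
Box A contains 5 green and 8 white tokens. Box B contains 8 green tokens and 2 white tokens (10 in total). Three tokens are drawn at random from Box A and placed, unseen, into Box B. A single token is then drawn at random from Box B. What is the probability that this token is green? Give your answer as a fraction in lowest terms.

119/169

Condition on how many of the transferred tokens are green (from Box A: 5 green of 13; then Box B has 13 total).
  0 green: C(5,0)C(8,3)/C(13,3) = 28/143; then P = 8/13
  1 green: C(5,1)C(8,2)/C(13,3) = 70/143; then P = 9/13
  2 green: C(5,2)C(8,1)/C(13,3) = 40/143; then P = 10/13
  3 green: C(5,3)C(8,0)/C(13,3) = 5/143; then P = 11/13
P(green from Box B) = 119/169 ≈ 0.7041.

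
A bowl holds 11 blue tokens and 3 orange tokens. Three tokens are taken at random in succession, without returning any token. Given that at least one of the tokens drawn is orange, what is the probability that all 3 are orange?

1/199

P(all 3 orange) = C(3,3)/C(14,3) = 1/364; P(at least one orange) = 1 − C(11,3)/C(14,3) = 199/364.
Since 'all 3 orange' ⊆ 'at least one orange', P(all 3 | at least one) = 1/364 / 199/364 = 1/199 ≈ 0.0050.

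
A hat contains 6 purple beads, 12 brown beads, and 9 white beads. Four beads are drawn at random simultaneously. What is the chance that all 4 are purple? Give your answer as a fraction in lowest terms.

1/1170

Unordered draws without replacement: count favorable combinations over C(27,4).
Favorable = C(6,4) · C(12,0) · C(9,0) = 15; total = C(27,4) = 17550.
P = 15/17550 = 1/1170 ≈ 0.0009.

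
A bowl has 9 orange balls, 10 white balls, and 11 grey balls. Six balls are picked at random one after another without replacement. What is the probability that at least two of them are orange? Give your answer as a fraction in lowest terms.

Sum the hypergeometric tail for j = 2,…,6 orange balls.
Favorable = C(9,2)·C(21,4) + C(9,3)·C(21,3) + C(9,4)·C(21,2) + C(9,5)·C(21,1) + C(9,6)·C(21,0) = 356370; total = C(30,6) = 593775.
P = 356370/593775 = 3394/5655 ≈ 0.6002.

3394/5655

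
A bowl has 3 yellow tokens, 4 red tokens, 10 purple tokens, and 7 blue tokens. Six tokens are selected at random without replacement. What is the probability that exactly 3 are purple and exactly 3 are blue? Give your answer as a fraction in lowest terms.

150/4807

Unordered draws without replacement: count favorable combinations over C(24,6).
Favorable = C(3,0) · C(4,0) · C(10,3) · C(7,3) = 4200; total = C(24,6) = 134596.
P = 4200/134596 = 150/4807 ≈ 0.0312.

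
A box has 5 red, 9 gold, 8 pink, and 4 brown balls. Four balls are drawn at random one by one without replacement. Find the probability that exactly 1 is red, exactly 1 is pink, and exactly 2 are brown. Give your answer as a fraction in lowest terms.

24/1495

Unordered draws without replacement: count favorable combinations over C(26,4).
Favorable = C(5,1) · C(9,0) · C(8,1) · C(4,2) = 240; total = C(26,4) = 14950.
P = 240/14950 = 24/1495 ≈ 0.0161.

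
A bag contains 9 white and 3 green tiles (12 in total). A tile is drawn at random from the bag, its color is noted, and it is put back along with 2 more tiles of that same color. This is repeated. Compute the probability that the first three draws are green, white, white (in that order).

99/896

Track the composition after each reinforcement of +2.
P = (3/12) · (9/14) · (11/16) = 99/896 ≈ 0.1105.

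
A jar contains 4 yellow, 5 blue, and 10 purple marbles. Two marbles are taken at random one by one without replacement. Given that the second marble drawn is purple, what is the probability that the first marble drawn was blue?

P(first=blue and the second marble drawn is purple) = (5/19)·(10/18) = 25/171.
P(the second marble drawn is purple) = Σ over first color = 20/171 + 25/171 + 5/19 = 10/19.
By Bayes, P(first=blue | the second marble drawn is purple) = 25/171 / 10/19 = 5/18 ≈ 0.2778.

5/18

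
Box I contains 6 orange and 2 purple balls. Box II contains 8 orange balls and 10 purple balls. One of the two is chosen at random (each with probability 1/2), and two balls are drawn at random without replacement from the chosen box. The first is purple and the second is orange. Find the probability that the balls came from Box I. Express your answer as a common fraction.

P(E | Box I) = 3/14; P(E | Box II) = 40/153.
P(E) = 1/2·3/14 + 1/2·40/153 = 1019/4284.
By Bayes' rule, P(Box I | E) = 3/28 / 1019/4284 = 459/1019 ≈ 0.4504.

459/1019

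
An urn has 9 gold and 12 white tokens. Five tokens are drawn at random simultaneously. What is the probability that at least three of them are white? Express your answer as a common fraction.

Sum the hypergeometric tail for j = 3,…,5 white tokens.
Favorable = C(12,3)·C(9,2) + C(12,4)·C(9,1) + C(12,5)·C(9,0) = 13167; total = C(21,5) = 20349.
P = 13167/20349 = 11/17 ≈ 0.6471.

11/17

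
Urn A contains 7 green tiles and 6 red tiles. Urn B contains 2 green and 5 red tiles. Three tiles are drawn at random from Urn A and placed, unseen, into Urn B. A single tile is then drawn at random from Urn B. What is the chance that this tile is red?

83/130

Condition on how many of the transferred tiles are red (from Urn A: 6 red of 13; then Urn B has 10 total).
  0 red: C(6,0)C(7,3)/C(13,3) = 35/286; then P = 5/10
  1 red: C(6,1)C(7,2)/C(13,3) = 63/143; then P = 6/10
  2 red: C(6,2)C(7,1)/C(13,3) = 105/286; then P = 7/10
  3 red: C(6,3)C(7,0)/C(13,3) = 10/143; then P = 8/10
P(red from Urn B) = 83/130 ≈ 0.6385.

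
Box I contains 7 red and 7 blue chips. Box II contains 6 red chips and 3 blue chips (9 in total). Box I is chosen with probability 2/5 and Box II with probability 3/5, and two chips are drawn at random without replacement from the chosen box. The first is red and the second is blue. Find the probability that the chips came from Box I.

P(E | Box I) = 7/26; P(E | Box II) = 1/4.
P(E) = 2/5·7/26 + 3/5·1/4 = 67/260.
By Bayes' rule, P(Box I | E) = 7/65 / 67/260 = 28/67 ≈ 0.4179.

28/67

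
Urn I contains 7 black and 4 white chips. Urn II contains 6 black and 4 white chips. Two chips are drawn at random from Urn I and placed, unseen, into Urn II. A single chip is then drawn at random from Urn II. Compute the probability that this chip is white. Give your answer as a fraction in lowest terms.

Condition on how many of the transferred chips are white (from Urn I: 4 white of 11; then Urn II has 12 total).
  0 white: C(4,0)C(7,2)/C(11,2) = 21/55; then P = 4/12
  1 white: C(4,1)C(7,1)/C(11,2) = 28/55; then P = 5/12
  2 white: C(4,2)C(7,0)/C(11,2) = 6/55; then P = 6/12
P(white from Urn II) = 13/33 ≈ 0.3939.

13/33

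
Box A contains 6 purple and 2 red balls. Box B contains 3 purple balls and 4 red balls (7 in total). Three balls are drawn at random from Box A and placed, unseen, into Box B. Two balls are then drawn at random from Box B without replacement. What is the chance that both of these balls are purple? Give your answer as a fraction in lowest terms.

53/210

Condition on how many of the transferred balls are purple (from Box A: 6 purple of 8; then Box B has 10 total).
  1 purple: C(6,1)C(2,2)/C(8,3) = 3/28; then P = C(4,2)/C(10,2) = 2/15
  2 purple: C(6,2)C(2,1)/C(8,3) = 15/28; then P = C(5,2)/C(10,2) = 2/9
  3 purple: C(6,3)C(2,0)/C(8,3) = 5/14; then P = C(6,2)/C(10,2) = 1/3
P(both purple) = 53/210 ≈ 0.2524.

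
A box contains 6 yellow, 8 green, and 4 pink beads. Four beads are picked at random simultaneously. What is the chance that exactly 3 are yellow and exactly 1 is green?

8/153

Unordered draws without replacement: count favorable combinations over C(18,4).
Favorable = C(6,3) · C(8,1) · C(4,0) = 160; total = C(18,4) = 3060.
P = 160/3060 = 8/153 ≈ 0.0523.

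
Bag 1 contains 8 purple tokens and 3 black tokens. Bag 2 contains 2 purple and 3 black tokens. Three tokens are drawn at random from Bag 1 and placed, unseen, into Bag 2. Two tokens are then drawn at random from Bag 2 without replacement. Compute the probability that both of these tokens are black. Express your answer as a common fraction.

309/1540

Condition on how many of the transferred tokens are black (from Bag 1: 3 black of 11; then Bag 2 has 8 total).
  0 black: C(3,0)C(8,3)/C(11,3) = 56/165; then P = C(3,2)/C(8,2) = 3/28
  1 black: C(3,1)C(8,2)/C(11,3) = 28/55; then P = C(4,2)/C(8,2) = 3/14
  2 black: C(3,2)C(8,1)/C(11,3) = 8/55; then P = C(5,2)/C(8,2) = 5/14
  3 black: C(3,3)C(8,0)/C(11,3) = 1/165; then P = C(6,2)/C(8,2) = 15/28
P(both black) = 309/1540 ≈ 0.2006.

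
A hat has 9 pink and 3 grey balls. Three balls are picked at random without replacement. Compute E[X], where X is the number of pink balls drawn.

9/4

By linearity of expectation, E[X] = Σ P(draw i is pink); by symmetry each draw (even without replacement) has P(pink) = 9/12.
E[X] = 3 · 9/12 = 9/4 ≈ 2.2500.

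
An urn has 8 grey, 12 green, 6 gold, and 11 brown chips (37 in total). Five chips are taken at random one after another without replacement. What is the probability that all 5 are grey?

Unordered draws without replacement: count favorable combinations over C(37,5).
Favorable = C(8,5) · C(12,0) · C(6,0) · C(11,0) = 56; total = C(37,5) = 435897.
P = 56/435897 = 8/62271 ≈ 0.0001.

8/62271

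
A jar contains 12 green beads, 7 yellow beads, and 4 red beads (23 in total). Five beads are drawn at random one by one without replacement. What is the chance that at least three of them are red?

Sum the hypergeometric tail for j = 3,…,4 red beads.
Favorable = C(4,3)·C(19,2) + C(4,4)·C(19,1) = 703; total = C(23,5) = 33649.
P = 703/33649 = 37/1771 ≈ 0.0209.

37/1771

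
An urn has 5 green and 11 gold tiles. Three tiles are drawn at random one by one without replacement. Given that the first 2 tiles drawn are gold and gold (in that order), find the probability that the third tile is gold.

9/14

After removing 2 gold, the urn has 9 gold out of 14 remaining.
P(third is gold | given) = 9/14 ≈ 0.6429.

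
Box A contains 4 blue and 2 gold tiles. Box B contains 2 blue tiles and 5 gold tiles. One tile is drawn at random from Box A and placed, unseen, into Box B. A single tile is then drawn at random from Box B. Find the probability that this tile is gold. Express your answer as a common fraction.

2/3

Condition on how many of the transferred tiles are gold (from Box A: 2 gold of 6; then Box B has 8 total).
  0 gold: C(2,0)C(4,1)/C(6,1) = 2/3; then P = 5/8
  1 gold: C(2,1)C(4,0)/C(6,1) = 1/3; then P = 6/8
P(gold from Box B) = 2/3 ≈ 0.6667.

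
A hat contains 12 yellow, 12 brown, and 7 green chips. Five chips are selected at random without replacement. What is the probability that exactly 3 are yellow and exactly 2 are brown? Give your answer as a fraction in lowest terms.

Unordered draws without replacement: count favorable combinations over C(31,5).
Favorable = C(12,3) · C(12,2) · C(7,0) = 14520; total = C(31,5) = 169911.
P = 14520/169911 = 4840/56637 ≈ 0.0855.

4840/56637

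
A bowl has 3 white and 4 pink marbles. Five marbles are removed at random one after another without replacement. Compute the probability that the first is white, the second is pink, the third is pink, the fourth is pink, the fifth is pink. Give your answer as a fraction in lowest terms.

1/35

Multiply the conditional probability of each draw in order, without replacement, so each draw removes one from its color and from the total.
P = (3/7) · (4/6) · (3/5) · (2/4) · (1/3) = 1/35 ≈ 0.0286.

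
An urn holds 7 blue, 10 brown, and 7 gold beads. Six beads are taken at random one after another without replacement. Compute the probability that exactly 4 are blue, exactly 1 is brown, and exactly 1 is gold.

Unordered draws without replacement: count favorable combinations over C(24,6).
Favorable = C(7,4) · C(10,1) · C(7,1) = 2450; total = C(24,6) = 134596.
P = 2450/134596 = 175/9614 ≈ 0.0182.

175/9614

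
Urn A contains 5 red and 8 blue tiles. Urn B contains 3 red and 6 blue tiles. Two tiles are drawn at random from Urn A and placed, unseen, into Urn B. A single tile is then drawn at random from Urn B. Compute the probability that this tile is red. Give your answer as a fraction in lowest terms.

49/143

Condition on how many of the transferred tiles are red (from Urn A: 5 red of 13; then Urn B has 11 total).
  0 red: C(5,0)C(8,2)/C(13,2) = 14/39; then P = 3/11
  1 red: C(5,1)C(8,1)/C(13,2) = 20/39; then P = 4/11
  2 red: C(5,2)C(8,0)/C(13,2) = 5/39; then P = 5/11
P(red from Urn B) = 49/143 ≈ 0.3427.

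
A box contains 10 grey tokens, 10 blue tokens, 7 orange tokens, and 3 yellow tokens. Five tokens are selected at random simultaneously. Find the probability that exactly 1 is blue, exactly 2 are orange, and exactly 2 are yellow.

Unordered draws without replacement: count favorable combinations over C(30,5).
Favorable = C(10,0) · C(10,1) · C(7,2) · C(3,2) = 630; total = C(30,5) = 142506.
P = 630/142506 = 5/1131 ≈ 0.0044.

5/1131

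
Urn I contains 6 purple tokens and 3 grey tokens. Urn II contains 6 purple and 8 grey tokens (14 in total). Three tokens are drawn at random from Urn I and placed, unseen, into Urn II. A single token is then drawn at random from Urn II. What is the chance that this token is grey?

9/17

Condition on how many of the transferred tokens are grey (from Urn I: 3 grey of 9; then Urn II has 17 total).
  0 grey: C(3,0)C(6,3)/C(9,3) = 5/21; then P = 8/17
  1 grey: C(3,1)C(6,2)/C(9,3) = 15/28; then P = 9/17
  2 grey: C(3,2)C(6,1)/C(9,3) = 3/14; then P = 10/17
  3 grey: C(3,3)C(6,0)/C(9,3) = 1/84; then P = 11/17
P(grey from Urn II) = 9/17 ≈ 0.5294.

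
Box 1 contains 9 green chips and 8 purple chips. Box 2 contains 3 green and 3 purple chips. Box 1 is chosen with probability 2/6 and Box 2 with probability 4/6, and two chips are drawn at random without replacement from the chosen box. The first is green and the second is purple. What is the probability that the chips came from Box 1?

15/49

P(E | Box 1) = 9/34; P(E | Box 2) = 3/10.
P(E) = 1/3·9/34 + 2/3·3/10 = 49/170.
By Bayes' rule, P(Box 1 | E) = 3/34 / 49/170 = 15/49 ≈ 0.3061.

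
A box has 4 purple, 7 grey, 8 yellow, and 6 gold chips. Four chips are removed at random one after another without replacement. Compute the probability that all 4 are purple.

Unordered draws without replacement: count favorable combinations over C(25,4).
Favorable = C(4,4) · C(7,0) · C(8,0) · C(6,0) = 1; total = C(25,4) = 12650.
P = 1/12650 = 1/12650 ≈ 0.0001.

1/12650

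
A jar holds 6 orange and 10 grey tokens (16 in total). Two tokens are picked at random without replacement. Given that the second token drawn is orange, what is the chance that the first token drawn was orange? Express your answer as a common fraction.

P(first=orange and the second token drawn is orange) = (6/16)·(5/15) = 1/8.
P(the second token drawn is orange) = Σ over first color = 1/8 + 1/4 = 3/8.
By Bayes, P(first=orange | the second token drawn is orange) = 1/8 / 3/8 = 1/3 ≈ 0.3333.

1/3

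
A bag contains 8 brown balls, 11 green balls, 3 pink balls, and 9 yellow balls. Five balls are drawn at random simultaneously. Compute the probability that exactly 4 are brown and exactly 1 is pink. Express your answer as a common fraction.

Unordered draws without replacement: count favorable combinations over C(31,5).
Favorable = C(8,4) · C(11,0) · C(3,1) · C(9,0) = 210; total = C(31,5) = 169911.
P = 210/169911 = 10/8091 ≈ 0.0012.

10/8091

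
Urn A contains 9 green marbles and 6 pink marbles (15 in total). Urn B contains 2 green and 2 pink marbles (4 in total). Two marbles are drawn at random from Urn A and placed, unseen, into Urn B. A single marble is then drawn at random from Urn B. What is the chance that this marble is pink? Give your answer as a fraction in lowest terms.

Condition on how many of the transferred marbles are pink (from Urn A: 6 pink of 15; then Urn B has 6 total).
  0 pink: C(6,0)C(9,2)/C(15,2) = 12/35; then P = 2/6
  1 pink: C(6,1)C(9,1)/C(15,2) = 18/35; then P = 3/6
  2 pink: C(6,2)C(9,0)/C(15,2) = 1/7; then P = 4/6
P(pink from Urn B) = 7/15 ≈ 0.4667.

7/15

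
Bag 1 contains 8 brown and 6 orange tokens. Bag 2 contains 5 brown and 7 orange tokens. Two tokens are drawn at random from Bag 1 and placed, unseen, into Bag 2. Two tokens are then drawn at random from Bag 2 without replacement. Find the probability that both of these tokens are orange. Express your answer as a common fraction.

Condition on how many of the transferred tokens are orange (from Bag 1: 6 orange of 14; then Bag 2 has 14 total).
  0 orange: C(6,0)C(8,2)/C(14,2) = 4/13; then P = C(7,2)/C(14,2) = 3/13
  1 orange: C(6,1)C(8,1)/C(14,2) = 48/91; then P = C(8,2)/C(14,2) = 4/13
  2 orange: C(6,2)C(8,0)/C(14,2) = 15/91; then P = C(9,2)/C(14,2) = 36/91
P(both orange) = 2472/8281 ≈ 0.2985.

2472/8281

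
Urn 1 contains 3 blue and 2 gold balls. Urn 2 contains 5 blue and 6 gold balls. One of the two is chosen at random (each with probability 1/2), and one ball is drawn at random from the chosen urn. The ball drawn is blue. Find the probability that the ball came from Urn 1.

33/58

P(blue | Urn 1) = 3/5; P(blue | Urn 2) = 5/11.
P(blue) = 1/2·3/5 + 1/2·5/11 = 29/55.
By Bayes' rule, P(Urn 1 | blue) = 3/10 / 29/55 = 33/58 ≈ 0.5690.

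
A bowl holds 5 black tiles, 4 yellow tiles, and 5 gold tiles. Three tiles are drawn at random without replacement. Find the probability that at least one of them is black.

Use the complement: P(at least one black) = 1 − P(no black).
P(none) = C(9,3)/C(14,3) = 84/364.
So P = 1 − 84/364 = 10/13 ≈ 0.7692.

10/13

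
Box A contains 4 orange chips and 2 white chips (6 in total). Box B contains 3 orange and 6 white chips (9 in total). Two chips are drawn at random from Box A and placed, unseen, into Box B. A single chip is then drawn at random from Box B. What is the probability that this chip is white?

20/33

Condition on how many of the transferred chips are white (from Box A: 2 white of 6; then Box B has 11 total).
  0 white: C(2,0)C(4,2)/C(6,2) = 2/5; then P = 6/11
  1 white: C(2,1)C(4,1)/C(6,2) = 8/15; then P = 7/11
  2 white: C(2,2)C(4,0)/C(6,2) = 1/15; then P = 8/11
P(white from Box B) = 20/33 ≈ 0.6061.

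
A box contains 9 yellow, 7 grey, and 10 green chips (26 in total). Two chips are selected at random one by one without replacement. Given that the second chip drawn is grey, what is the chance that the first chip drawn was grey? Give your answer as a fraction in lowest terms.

6/25

P(first=grey and the second chip drawn is grey) = (7/26)·(6/25) = 21/325.
P(the second chip drawn is grey) = Σ over first color = 63/650 + 21/325 + 7/65 = 7/26.
By Bayes, P(first=grey | the second chip drawn is grey) = 21/325 / 7/26 = 6/25 ≈ 0.2400.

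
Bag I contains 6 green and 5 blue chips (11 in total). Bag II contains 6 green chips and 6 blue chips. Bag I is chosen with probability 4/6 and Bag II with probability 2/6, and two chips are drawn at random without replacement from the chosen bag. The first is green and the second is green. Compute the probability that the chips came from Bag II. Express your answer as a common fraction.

5/17

P(E | Bag I) = 3/11; P(E | Bag II) = 5/22.
P(E) = 2/3·3/11 + 1/3·5/22 = 17/66.
By Bayes' rule, P(Bag II | E) = 5/66 / 17/66 = 5/17 ≈ 0.2941.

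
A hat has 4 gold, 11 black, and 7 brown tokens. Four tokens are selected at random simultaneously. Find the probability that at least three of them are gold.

Sum the hypergeometric tail for j = 3,…,4 gold tokens.
Favorable = C(4,3)·C(18,1) + C(4,4)·C(18,0) = 73; total = C(22,4) = 7315.
P = 73/7315 = 73/7315 ≈ 0.0100.

73/7315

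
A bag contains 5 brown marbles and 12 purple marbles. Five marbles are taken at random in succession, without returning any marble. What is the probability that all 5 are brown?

Unordered draws without replacement: count favorable combinations over C(17,5).
Favorable = C(5,5) · C(12,0) = 1; total = C(17,5) = 6188.
P = 1/6188 = 1/6188 ≈ 0.0002.

1/6188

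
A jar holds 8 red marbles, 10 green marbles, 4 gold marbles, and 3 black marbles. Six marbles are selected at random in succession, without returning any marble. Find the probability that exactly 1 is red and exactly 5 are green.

Unordered draws without replacement: count favorable combinations over C(25,6).
Favorable = C(8,1) · C(10,5) · C(4,0) · C(3,0) = 2016; total = C(25,6) = 177100.
P = 2016/177100 = 72/6325 ≈ 0.0114.

72/6325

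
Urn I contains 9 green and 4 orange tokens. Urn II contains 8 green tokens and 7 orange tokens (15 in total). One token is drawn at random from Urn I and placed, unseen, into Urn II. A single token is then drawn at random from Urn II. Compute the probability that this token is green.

113/208

Condition on how many of the transferred tokens are green (from Urn I: 9 green of 13; then Urn II has 16 total).
  0 green: C(9,0)C(4,1)/C(13,1) = 4/13; then P = 8/16
  1 green: C(9,1)C(4,0)/C(13,1) = 9/13; then P = 9/16
P(green from Urn II) = 113/208 ≈ 0.5433.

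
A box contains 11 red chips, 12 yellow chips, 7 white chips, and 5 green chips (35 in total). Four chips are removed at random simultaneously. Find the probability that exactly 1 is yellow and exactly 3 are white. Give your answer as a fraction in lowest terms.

Unordered draws without replacement: count favorable combinations over C(35,4).
Favorable = C(11,0) · C(12,1) · C(7,3) · C(5,0) = 420; total = C(35,4) = 52360.
P = 420/52360 = 3/374 ≈ 0.0080.

3/374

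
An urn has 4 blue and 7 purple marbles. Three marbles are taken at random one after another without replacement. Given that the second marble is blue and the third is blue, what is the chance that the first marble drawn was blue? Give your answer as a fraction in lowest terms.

2/9

P(first=blue and the second marble is blue and the third is blue) = (4/11)·(3/10)·(2/9) = 4/165.
P(E) = Σ over first color = 4/165 + 14/165 = 6/55.
By Bayes, P(first=blue | E) = 4/165 / 6/55 = 2/9 ≈ 0.2222.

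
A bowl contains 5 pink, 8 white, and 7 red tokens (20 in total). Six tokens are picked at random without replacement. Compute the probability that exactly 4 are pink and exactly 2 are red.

Unordered draws without replacement: count favorable combinations over C(20,6).
Favorable = C(5,4) · C(8,0) · C(7,2) = 105; total = C(20,6) = 38760.
P = 105/38760 = 7/2584 ≈ 0.0027.

7/2584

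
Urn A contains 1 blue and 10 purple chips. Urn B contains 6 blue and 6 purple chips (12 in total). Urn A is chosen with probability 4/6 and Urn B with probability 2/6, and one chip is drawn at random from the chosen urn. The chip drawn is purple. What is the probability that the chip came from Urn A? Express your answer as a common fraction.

40/51

P(purple | Urn A) = 10/11; P(purple | Urn B) = 1/2.
P(purple) = 2/3·10/11 + 1/3·1/2 = 17/22.
By Bayes' rule, P(Urn A | purple) = 20/33 / 17/22 = 40/51 ≈ 0.7843.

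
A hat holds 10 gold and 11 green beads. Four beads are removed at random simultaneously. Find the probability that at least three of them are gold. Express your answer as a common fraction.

Sum the hypergeometric tail for j = 3,…,4 gold beads.
Favorable = C(10,3)·C(11,1) + C(10,4)·C(11,0) = 1530; total = C(21,4) = 5985.
P = 1530/5985 = 34/133 ≈ 0.2556.

34/133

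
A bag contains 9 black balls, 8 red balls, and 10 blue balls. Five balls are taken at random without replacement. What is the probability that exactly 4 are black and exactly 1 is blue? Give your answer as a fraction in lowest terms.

Unordered draws without replacement: count favorable combinations over C(27,5).
Favorable = C(9,4) · C(8,0) · C(10,1) = 1260; total = C(27,5) = 80730.
P = 1260/80730 = 14/897 ≈ 0.0156.

14/897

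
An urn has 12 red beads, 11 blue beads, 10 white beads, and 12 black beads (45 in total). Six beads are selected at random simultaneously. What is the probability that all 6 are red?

1/8815

Unordered draws without replacement: count favorable combinations over C(45,6).
Favorable = C(12,6) · C(11,0) · C(10,0) · C(12,0) = 924; total = C(45,6) = 8145060.
P = 924/8145060 = 1/8815 ≈ 0.0001.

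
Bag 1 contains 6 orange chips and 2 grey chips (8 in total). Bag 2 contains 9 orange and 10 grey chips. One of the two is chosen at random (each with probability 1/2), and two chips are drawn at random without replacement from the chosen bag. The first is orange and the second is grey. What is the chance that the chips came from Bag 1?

P(E | Bag 1) = 3/14; P(E | Bag 2) = 5/19.
P(E) = 1/2·3/14 + 1/2·5/19 = 127/532.
By Bayes' rule, P(Bag 1 | E) = 3/28 / 127/532 = 57/127 ≈ 0.4488.

57/127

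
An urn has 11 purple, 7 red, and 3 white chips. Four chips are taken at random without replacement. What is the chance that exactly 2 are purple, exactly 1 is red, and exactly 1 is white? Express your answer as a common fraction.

11/57

Unordered draws without replacement: count favorable combinations over C(21,4).
Favorable = C(11,2) · C(7,1) · C(3,1) = 1155; total = C(21,4) = 5985.
P = 1155/5985 = 11/57 ≈ 0.1930.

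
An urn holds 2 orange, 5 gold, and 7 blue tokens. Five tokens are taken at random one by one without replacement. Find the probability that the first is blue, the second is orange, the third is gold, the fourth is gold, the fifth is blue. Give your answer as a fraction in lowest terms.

Multiply the conditional probability of each draw in order, without replacement, so each draw removes one from its color and from the total.
P = (7/14) · (2/13) · (5/12) · (4/11) · (6/10) = 1/143 ≈ 0.0070.

1/143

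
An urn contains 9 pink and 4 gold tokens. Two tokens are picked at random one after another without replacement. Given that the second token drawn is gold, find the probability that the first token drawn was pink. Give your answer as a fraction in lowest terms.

P(first=pink and the second token drawn is gold) = (9/13)·(4/12) = 3/13.
P(the second token drawn is gold) = Σ over first color = 3/13 + 1/13 = 4/13.
By Bayes, P(first=pink | the second token drawn is gold) = 3/13 / 4/13 = 3/4 ≈ 0.7500.

3/4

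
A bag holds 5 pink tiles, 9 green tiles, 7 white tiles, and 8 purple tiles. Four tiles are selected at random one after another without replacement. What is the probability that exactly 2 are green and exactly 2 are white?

Unordered draws without replacement: count favorable combinations over C(29,4).
Favorable = C(5,0) · C(9,2) · C(7,2) · C(8,0) = 756; total = C(29,4) = 23751.
P = 756/23751 = 12/377 ≈ 0.0318.

12/377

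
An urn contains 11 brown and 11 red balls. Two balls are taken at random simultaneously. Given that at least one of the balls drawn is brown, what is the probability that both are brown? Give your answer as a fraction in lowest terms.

P(both brown) = C(11,2)/C(22,2) = 5/21; P(at least one brown) = 1 − C(11,2)/C(22,2) = 16/21.
Since 'both brown' ⊆ 'at least one brown', P(both | at least one) = 5/21 / 16/21 = 5/16 ≈ 0.3125.

5/16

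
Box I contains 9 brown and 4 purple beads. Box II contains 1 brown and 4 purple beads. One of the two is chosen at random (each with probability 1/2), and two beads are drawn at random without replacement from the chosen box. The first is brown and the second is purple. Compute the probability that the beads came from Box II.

13/28

P(E | Box I) = 3/13; P(E | Box II) = 1/5.
P(E) = 1/2·3/13 + 1/2·1/5 = 14/65.
By Bayes' rule, P(Box II | E) = 1/10 / 14/65 = 13/28 ≈ 0.4643.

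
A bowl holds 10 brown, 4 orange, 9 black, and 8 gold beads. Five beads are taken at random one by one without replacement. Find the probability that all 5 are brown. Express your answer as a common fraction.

Unordered draws without replacement: count favorable combinations over C(31,5).
Favorable = C(10,5) · C(4,0) · C(9,0) · C(8,0) = 252; total = C(31,5) = 169911.
P = 252/169911 = 4/2697 ≈ 0.0015.

4/2697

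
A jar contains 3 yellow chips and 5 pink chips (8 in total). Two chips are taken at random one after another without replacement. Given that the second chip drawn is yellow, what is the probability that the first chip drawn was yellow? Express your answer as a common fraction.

P(first=yellow and the second chip drawn is yellow) = (3/8)·(2/7) = 3/28.
P(the second chip drawn is yellow) = Σ over first color = 3/28 + 15/56 = 3/8.
By Bayes, P(first=yellow | the second chip drawn is yellow) = 3/28 / 3/8 = 2/7 ≈ 0.2857.

2/7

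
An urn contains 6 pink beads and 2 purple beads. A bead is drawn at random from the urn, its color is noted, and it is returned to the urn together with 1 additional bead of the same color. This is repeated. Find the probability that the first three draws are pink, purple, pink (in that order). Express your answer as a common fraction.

7/60

Track the composition after each reinforcement of +1.
P = (6/8) · (2/9) · (7/10) = 7/60 ≈ 0.1167.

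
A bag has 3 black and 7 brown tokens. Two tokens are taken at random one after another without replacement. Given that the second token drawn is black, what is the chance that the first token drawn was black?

P(first=black and the second token drawn is black) = (3/10)·(2/9) = 1/15.
P(the second token drawn is black) = Σ over first color = 1/15 + 7/30 = 3/10.
By Bayes, P(first=black | the second token drawn is black) = 1/15 / 3/10 = 2/9 ≈ 0.2222.

2/9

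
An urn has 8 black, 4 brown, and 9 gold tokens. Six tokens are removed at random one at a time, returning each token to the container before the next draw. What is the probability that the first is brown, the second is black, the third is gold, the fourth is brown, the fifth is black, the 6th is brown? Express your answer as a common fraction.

Multiply the conditional probability of each draw in order, with replacement (the composition resets each draw).
P = (4/21) · (8/21) · (9/21) · (4/21) · (8/21) · (4/21) = 4096/9529569 ≈ 0.0004.

4096/9529569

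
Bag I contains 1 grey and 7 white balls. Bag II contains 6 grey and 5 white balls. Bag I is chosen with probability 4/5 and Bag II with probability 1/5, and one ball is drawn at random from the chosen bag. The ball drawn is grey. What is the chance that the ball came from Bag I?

P(grey | Bag I) = 1/8; P(grey | Bag II) = 6/11.
P(grey) = 4/5·1/8 + 1/5·6/11 = 23/110.
By Bayes' rule, P(Bag I | grey) = 1/10 / 23/110 = 11/23 ≈ 0.4783.

11/23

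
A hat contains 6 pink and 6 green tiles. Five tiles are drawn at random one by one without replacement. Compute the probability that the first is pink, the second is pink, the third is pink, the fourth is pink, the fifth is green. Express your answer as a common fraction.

1/44

Multiply the conditional probability of each draw in order, without replacement, so each draw removes one from its color and from the total.
P = (6/12) · (5/11) · (4/10) · (3/9) · (6/8) = 1/44 ≈ 0.0227.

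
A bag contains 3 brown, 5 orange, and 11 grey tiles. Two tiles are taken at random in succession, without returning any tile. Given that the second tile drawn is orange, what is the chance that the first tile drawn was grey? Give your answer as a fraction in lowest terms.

P(first=grey and the second tile drawn is orange) = (11/19)·(5/18) = 55/342.
P(the second tile drawn is orange) = Σ over first color = 5/114 + 10/171 + 55/342 = 5/19.
By Bayes, P(first=grey | the second tile drawn is orange) = 55/342 / 5/19 = 11/18 ≈ 0.6111.

11/18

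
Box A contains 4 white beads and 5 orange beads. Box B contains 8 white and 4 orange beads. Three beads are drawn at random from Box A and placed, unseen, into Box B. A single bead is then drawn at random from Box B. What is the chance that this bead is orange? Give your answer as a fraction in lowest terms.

17/45

Condition on how many of the transferred beads are orange (from Box A: 5 orange of 9; then Box B has 15 total).
  0 orange: C(5,0)C(4,3)/C(9,3) = 1/21; then P = 4/15
  1 orange: C(5,1)C(4,2)/C(9,3) = 5/14; then P = 5/15
  2 orange: C(5,2)C(4,1)/C(9,3) = 10/21; then P = 6/15
  3 orange: C(5,3)C(4,0)/C(9,3) = 5/42; then P = 7/15
P(orange from Box B) = 17/45 ≈ 0.3778.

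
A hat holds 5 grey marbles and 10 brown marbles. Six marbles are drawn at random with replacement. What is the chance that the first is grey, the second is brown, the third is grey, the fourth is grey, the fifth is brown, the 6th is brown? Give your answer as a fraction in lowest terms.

8/729

Multiply the conditional probability of each draw in order, with replacement (the composition resets each draw).
P = (5/15) · (10/15) · (5/15) · (5/15) · (10/15) · (10/15) = 8/729 ≈ 0.0110.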